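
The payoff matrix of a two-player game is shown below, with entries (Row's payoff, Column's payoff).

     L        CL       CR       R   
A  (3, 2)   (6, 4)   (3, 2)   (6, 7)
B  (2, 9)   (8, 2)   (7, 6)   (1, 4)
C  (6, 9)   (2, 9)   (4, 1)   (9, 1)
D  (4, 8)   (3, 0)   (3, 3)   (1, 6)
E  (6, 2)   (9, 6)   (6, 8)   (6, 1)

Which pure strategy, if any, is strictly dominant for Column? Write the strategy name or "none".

L fails to dominate CL at A (2<4).
CL fails to dominate L at B (2<9).
CR fails to dominate L at A (2=2).
R fails to dominate L at B (4<9).
No single strategy dominates all the others.

none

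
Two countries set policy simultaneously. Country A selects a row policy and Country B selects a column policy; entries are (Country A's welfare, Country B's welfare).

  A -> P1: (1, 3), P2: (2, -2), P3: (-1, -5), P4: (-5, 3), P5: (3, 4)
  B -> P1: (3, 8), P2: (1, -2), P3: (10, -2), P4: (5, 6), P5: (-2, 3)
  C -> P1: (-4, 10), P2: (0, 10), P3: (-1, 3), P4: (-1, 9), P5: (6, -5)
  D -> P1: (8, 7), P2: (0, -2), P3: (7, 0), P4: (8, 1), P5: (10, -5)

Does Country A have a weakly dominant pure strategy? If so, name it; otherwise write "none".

A fails to dominate B at P1 (1<3).
B fails to dominate A at P2 (1<2).
C fails to dominate A at P1 (-4<1).
D fails to dominate A at P2 (0<2).
No single strategy dominates all the others.

none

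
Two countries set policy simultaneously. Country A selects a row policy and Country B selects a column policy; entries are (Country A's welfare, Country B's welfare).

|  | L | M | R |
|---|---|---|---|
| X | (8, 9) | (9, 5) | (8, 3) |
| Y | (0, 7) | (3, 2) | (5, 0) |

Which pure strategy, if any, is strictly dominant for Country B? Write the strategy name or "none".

L

L vs M: X: 9>5, Y: 7>2.
L vs R: X: 9>3, Y: 7>0.
L strictly beats every other strategy against every opponent action, so it is strictly dominant.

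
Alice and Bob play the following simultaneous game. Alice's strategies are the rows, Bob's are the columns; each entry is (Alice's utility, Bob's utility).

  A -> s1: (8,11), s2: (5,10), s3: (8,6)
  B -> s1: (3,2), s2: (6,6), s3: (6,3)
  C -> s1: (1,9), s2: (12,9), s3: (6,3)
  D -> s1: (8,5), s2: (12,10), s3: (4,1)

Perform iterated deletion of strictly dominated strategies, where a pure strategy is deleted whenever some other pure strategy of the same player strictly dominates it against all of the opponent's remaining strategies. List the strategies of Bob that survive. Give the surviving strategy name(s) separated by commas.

s1, s2

Bob's strategy s3 is strictly dominated by s2 (A: 10>6, B: 6>3, C: 9>3, D: 10>1) and is removed.
Row B is eliminated: D beats it against every remaining column (s1: 8>3, s2: 12>6).
Among the remaining strategies, none is strictly dominated by another pure strategy of the same player, so the elimination stops.
Surviving strategies — Alice: {A, C, D}; Bob: {s1, s2}.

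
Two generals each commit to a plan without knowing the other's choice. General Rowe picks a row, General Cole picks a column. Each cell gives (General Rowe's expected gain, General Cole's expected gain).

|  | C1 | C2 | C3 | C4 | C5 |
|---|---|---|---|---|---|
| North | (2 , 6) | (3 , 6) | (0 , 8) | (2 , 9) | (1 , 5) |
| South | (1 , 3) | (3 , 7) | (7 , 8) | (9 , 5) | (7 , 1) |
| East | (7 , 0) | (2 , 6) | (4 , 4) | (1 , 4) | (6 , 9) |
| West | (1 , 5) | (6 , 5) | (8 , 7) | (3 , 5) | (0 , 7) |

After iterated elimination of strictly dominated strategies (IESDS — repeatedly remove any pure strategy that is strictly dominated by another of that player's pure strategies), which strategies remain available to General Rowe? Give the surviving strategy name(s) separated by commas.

For General Cole, C3 strictly dominates C1 on the remaining rows (North: 8>6, South: 8>3, East: 4>0, West: 7>5); eliminate C1.
General Rowe's strategy East is strictly dominated by South (C2: 3>2, C3: 7>4, C4: 9>1, C5: 7>6) and is removed.
General Cole's strategy C2 is strictly dominated by C3 (North: 8>6, South: 8>7, West: 7>5) and is removed.
General Rowe's strategy North is strictly dominated by South (C3: 7>0, C4: 9>2, C5: 7>1) and is removed.
For General Cole, C3 strictly dominates C4 on the remaining rows (South: 8>5, West: 7>5); eliminate C4.
Among the remaining strategies, none is strictly dominated by another pure strategy of the same player, so the elimination stops.
Surviving strategies — General Rowe: {South, West}; General Cole: {C3, C5}.

South, West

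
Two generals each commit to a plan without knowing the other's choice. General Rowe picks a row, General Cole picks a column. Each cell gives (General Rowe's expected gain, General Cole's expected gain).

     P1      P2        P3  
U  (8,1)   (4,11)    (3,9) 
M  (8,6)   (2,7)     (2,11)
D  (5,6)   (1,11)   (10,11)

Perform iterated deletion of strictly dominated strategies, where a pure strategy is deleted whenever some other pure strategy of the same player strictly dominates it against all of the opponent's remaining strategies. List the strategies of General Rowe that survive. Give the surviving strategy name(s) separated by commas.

Column P1 is eliminated: P2 beats it against every remaining row (U: 11>1, M: 7>6, D: 11>6).
For General Rowe, U strictly dominates M on the remaining columns (P2: 4>2, P3: 3>2); eliminate M.
Among the remaining strategies, none is strictly dominated by another pure strategy of the same player, so the elimination stops.
Surviving strategies — General Rowe: {U, D}; General Cole: {P2, P3}.

U, D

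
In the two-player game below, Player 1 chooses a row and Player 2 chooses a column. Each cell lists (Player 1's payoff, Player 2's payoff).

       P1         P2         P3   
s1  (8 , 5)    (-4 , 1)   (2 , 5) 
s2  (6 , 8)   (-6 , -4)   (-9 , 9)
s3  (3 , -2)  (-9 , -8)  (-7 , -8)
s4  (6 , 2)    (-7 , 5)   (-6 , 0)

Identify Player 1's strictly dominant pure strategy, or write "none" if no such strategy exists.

s1 vs s2: P1: 8>6, P2: -4>-6, P3: 2>-9.
s1 vs s3: P1: 8>3, P2: -4>-9, P3: 2>-7.
s1 vs s4: P1: 8>6, P2: -4>-7, P3: 2>-6.
s1 strictly beats every other strategy against every opponent action, so it is strictly dominant.

s1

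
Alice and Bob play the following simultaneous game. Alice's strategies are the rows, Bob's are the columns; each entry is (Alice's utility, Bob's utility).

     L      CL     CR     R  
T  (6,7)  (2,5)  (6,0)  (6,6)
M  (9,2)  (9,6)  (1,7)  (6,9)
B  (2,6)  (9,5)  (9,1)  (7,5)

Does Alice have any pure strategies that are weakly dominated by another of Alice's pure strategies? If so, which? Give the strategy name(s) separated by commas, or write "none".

none

T is not dominated — it holds its own against M at CR (6>1); B at L (6>2).
M: no other strategy beats it everywhere (T at L (9>6); B at L (9>2)).
B is not dominated — it holds its own against T at CL (9>2); M at CR (9>1).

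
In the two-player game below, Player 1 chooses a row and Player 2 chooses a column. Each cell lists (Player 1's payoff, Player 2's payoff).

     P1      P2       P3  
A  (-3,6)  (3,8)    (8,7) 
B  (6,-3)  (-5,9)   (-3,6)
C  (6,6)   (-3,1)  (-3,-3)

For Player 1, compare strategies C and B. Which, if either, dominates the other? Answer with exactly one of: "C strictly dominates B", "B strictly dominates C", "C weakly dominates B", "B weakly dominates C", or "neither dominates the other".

Compare C to B across every action of Player 2: P1: 6=6, P2: -3>-5, P3: -3=-3.
C is at least as good everywhere and strictly better somewhere (tied only at P1, P3), so C weakly but not strictly dominates B.

C weakly dominates B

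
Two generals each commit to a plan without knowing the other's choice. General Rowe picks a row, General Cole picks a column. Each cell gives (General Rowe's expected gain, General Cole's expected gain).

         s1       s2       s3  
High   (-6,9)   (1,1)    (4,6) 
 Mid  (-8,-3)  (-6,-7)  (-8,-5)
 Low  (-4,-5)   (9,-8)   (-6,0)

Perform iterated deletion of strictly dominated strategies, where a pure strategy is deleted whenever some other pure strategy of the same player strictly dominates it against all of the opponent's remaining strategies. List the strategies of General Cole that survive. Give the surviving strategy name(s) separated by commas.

s1, s3

For General Rowe, High strictly dominates Mid on the remaining columns (s1: -6>-8, s2: 1>-6, s3: 4>-8); eliminate Mid.
For General Cole, s1 strictly dominates s2 on the remaining rows (High: 9>1, Low: -5>-8); eliminate s2.
Among the remaining strategies, none is strictly dominated by another pure strategy of the same player, so the elimination stops.
Surviving strategies — General Rowe: {High, Low}; General Cole: {s1, s3}.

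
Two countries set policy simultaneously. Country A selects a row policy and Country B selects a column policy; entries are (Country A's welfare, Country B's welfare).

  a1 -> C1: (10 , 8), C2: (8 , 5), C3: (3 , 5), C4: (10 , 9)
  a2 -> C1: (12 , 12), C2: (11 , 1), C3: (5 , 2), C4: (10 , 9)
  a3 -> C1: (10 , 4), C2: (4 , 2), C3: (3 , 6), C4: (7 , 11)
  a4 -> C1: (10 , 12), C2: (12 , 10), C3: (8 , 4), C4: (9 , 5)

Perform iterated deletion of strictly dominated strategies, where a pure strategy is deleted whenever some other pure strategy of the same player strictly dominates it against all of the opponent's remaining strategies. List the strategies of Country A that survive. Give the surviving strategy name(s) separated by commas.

a1, a2

For Country A, a2 strictly dominates a3 on the remaining columns (C1: 12>10, C2: 11>4, C3: 5>3, C4: 10>7); eliminate a3.
Column C2 is eliminated: C1 beats it against every remaining row (a1: 8>5, a2: 12>1, a4: 12>10).
Column C3 is eliminated: C1 beats it against every remaining row (a1: 8>5, a2: 12>2, a4: 12>4).
Country A's strategy a4 is strictly dominated by a2 (C1: 12>10, C4: 10>9) and is removed.
Among the remaining strategies, none is strictly dominated by another pure strategy of the same player, so the elimination stops.
Surviving strategies — Country A: {a1, a2}; Country B: {C1, C4}.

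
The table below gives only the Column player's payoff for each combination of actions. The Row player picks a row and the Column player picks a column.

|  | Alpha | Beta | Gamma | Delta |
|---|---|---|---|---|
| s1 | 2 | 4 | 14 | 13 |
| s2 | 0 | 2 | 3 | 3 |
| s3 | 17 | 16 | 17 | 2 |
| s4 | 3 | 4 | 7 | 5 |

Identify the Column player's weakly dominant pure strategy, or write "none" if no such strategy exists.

Gamma

Gamma vs Alpha: s1: 14>2, s2: 3>0, s3: 17=17, s4: 7>3.
Gamma vs Beta: s1: 14>4, s2: 3>2, s3: 17>16, s4: 7>4.
Gamma vs Delta: s1: 14>13, s2: 3=3, s3: 17>2, s4: 7>5.
Gamma is at least as good as every other strategy against every opponent action, so it is weakly dominant.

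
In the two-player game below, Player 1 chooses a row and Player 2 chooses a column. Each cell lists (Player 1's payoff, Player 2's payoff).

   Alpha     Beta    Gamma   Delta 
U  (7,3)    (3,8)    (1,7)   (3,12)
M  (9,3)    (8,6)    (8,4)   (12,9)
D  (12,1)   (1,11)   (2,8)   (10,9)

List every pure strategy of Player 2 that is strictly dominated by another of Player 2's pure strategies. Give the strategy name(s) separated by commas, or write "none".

Alpha: dominated, since Beta does at least as well everywhere (U: 8>3, M: 6>3, D: 11>1).
Beta: no other strategy beats it everywhere (Alpha at U (8>3); Gamma at U (8>7); Delta at D (11>9)).
Gamma is strictly dominated by Beta (U: 8>7, M: 6>4, D: 11>8).
Delta: no other strategy beats it everywhere (Alpha at U (12>3); Beta at U (12>8); Gamma at U (12>7)).

Alpha, Gamma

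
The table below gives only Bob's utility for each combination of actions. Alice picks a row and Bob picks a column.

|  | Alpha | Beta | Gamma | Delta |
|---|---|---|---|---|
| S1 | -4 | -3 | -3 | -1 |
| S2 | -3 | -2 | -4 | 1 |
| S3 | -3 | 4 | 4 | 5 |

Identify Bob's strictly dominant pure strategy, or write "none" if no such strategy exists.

Delta vs Alpha: S1: -1>-4, S2: 1>-3, S3: 5>-3.
Delta vs Beta: S1: -1>-3, S2: 1>-2, S3: 5>4.
Delta vs Gamma: S1: -1>-3, S2: 1>-4, S3: 5>4.
Delta strictly beats every other strategy against every opponent action, so it is strictly dominant.

Delta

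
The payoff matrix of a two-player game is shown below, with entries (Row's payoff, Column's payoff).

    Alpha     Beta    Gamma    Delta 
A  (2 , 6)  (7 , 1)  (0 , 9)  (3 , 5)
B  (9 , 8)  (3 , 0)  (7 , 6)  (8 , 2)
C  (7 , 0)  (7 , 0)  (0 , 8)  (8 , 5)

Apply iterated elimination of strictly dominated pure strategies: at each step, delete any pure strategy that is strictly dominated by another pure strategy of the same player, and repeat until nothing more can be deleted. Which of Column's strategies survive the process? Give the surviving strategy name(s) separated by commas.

Alpha

For Column, Gamma strictly dominates Beta on the remaining rows (A: 9>1, B: 6>0, C: 8>0); eliminate Beta.
Row A is eliminated: B beats it against every remaining column (Alpha: 9>2, Gamma: 7>0, Delta: 8>3).
Column's strategy Delta is strictly dominated by Gamma (B: 6>2, C: 8>5) and is removed.
Row C is eliminated: B beats it against every remaining column (Alpha: 9>7, Gamma: 7>0).
Column Gamma is eliminated: Alpha beats it against every remaining row (B: 8>6).
Among the remaining strategies, none is strictly dominated by another pure strategy of the same player, so the elimination stops.
Surviving strategies — Row: {B}; Column: {Alpha}.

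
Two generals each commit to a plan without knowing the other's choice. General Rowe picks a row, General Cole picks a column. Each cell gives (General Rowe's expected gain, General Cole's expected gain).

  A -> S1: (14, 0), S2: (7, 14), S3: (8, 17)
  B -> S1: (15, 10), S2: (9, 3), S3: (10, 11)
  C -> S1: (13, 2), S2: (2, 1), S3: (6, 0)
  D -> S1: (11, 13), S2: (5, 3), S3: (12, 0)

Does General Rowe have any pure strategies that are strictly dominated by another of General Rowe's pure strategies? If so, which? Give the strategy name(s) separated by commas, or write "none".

A: dominated, since B does at least as well everywhere (S1: 15>14, S2: 9>7, S3: 10>8).
Nothing dominates B: A at S1 (15>14); C at S1 (15>13); D at S1 (15>11).
C: dominated, since A does at least as well everywhere (S1: 14>13, S2: 7>2, S3: 8>6).
D: no other strategy beats it everywhere (A at S3 (12>8); B at S3 (12>10); C at S2 (5>2)).

A, C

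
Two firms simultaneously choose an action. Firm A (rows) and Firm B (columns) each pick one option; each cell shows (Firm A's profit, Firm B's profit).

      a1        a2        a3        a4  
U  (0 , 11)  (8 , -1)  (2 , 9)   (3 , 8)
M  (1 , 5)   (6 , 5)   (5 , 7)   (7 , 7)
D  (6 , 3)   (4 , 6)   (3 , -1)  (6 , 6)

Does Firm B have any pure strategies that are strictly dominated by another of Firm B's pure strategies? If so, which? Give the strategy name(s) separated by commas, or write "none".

a1 is not dominated — it holds its own against a2 at U (11>-1); a3 at U (11>9); a4 at U (11>8).
a2 is not dominated — it holds its own against a1 at M (5=5); a3 at D (6>-1); a4 at D (6=6).
Nothing dominates a3: a1 at M (7>5); a2 at U (9>-1); a4 at U (9>8).
Nothing dominates a4: a1 at M (7>5); a2 at U (8>-1); a3 at M (7=7).

none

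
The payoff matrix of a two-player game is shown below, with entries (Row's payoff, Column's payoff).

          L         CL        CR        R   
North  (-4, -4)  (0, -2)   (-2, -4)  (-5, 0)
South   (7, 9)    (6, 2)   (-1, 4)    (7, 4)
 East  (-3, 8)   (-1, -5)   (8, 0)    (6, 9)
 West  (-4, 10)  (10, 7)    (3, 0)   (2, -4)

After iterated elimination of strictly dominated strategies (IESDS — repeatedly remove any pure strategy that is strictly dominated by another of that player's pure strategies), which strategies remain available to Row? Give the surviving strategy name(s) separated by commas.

Row North is eliminated: South beats it against every remaining column (L: 7>-4, CL: 6>0, CR: -1>-2, R: 7>-5).
Column CL is eliminated: L beats it against every remaining row (South: 9>2, East: 8>-5, West: 10>7).
For Row, East strictly dominates West on the remaining columns (L: -3>-4, CR: 8>3, R: 6>2); eliminate West.
Column CR is eliminated: L beats it against every remaining row (South: 9>4, East: 8>0).
Row East is eliminated: South beats it against every remaining column (L: 7>-3, R: 7>6).
Column's strategy R is strictly dominated by L (South: 9>4) and is removed.
Among the remaining strategies, none is strictly dominated by another pure strategy of the same player, so the elimination stops.
Surviving strategies — Row: {South}; Column: {L}.

South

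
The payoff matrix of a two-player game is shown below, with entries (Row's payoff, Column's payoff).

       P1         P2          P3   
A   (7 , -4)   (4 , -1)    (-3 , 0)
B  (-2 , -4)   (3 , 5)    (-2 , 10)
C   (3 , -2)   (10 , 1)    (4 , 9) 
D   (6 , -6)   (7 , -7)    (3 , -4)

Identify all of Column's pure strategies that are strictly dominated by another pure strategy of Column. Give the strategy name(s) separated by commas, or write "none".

P1: dominated, since P3 does at least as well everywhere (A: 0>-4, B: 10>-4, C: 9>-2, D: -4>-6).
P2 is strictly dominated by P3 (A: 0>-1, B: 10>5, C: 9>1, D: -4>-7).
P3: no other strategy beats it everywhere (P1 at A (0>-4); P2 at A (0>-1)).

P1, P2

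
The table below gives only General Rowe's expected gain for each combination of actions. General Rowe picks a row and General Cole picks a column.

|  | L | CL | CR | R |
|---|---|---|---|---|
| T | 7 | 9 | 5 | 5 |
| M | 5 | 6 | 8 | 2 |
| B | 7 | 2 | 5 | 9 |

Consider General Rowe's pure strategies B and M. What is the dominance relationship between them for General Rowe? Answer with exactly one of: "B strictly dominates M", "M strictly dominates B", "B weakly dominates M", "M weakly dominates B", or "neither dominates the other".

neither dominates the other

B's payoffs vs M's, by General Cole's action — L: 7>5, CL: 2<6, CR: 5<8, R: 9>2.
B does better at L, R but worse at CL, CR; neither strategy dominates the other.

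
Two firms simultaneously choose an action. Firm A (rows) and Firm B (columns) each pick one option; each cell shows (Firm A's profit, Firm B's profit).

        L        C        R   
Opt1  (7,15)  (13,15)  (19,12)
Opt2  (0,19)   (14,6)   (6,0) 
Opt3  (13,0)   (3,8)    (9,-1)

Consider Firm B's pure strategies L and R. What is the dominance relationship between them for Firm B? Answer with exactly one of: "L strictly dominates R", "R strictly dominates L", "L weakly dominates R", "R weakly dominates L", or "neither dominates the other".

L strictly dominates R

Compare L to R across each choice by Firm A: Opt1: 15>12, Opt2: 19>0, Opt3: 0>-1.
L gives a strictly higher payoff against each choice by Firm A, so L strictly dominates R.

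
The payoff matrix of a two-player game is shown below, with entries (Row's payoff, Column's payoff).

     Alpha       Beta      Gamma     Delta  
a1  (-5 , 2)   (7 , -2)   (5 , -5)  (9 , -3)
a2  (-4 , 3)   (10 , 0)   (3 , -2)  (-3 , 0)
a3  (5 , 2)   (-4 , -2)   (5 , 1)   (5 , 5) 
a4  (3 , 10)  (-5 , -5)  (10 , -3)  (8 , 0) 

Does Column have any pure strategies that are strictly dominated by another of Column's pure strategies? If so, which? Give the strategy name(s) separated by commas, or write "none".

Beta, Gamma

Alpha is not dominated — it holds its own against Beta at a1 (2>-2); Gamma at a1 (2>-5); Delta at a1 (2>-3).
Beta: dominated, since Alpha does at least as well everywhere (a1: 2>-2, a2: 3>0, a3: 2>-2, a4: 10>-5).
Alpha strictly dominates Gamma — a1: 2>-5, a2: 3>-2, a3: 2>1, a4: 10>-3.
Nothing dominates Delta: Alpha at a3 (5>2); Beta at a2 (0=0); Gamma at a1 (-3>-5).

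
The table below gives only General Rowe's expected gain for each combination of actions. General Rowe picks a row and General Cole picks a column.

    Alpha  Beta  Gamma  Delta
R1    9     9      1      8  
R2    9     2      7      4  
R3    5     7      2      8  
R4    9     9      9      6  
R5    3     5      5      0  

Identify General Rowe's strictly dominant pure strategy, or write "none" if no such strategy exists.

R1 fails to dominate R2 at Alpha (9=9).
R2 fails to dominate R1 at Alpha (9=9).
R3 fails to dominate R1 at Alpha (5<9).
R4 fails to dominate R1 at Alpha (9=9).
R5 fails to dominate R1 at Alpha (3<9).
No single strategy dominates all the others.

none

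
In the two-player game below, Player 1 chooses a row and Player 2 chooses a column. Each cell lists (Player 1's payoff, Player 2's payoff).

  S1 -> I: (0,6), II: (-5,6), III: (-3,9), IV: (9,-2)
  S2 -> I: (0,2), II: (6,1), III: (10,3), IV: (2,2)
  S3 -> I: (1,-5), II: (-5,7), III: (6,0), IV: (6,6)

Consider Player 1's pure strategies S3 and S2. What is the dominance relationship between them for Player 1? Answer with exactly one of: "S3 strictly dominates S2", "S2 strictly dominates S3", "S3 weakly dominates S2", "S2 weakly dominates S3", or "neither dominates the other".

neither dominates the other

S3's payoffs vs S2's, by Player 2's action — I: 1>0, II: -5<6, III: 6<10, IV: 6>2.
S3 does better at I, IV but worse at II, III; neither strategy dominates the other.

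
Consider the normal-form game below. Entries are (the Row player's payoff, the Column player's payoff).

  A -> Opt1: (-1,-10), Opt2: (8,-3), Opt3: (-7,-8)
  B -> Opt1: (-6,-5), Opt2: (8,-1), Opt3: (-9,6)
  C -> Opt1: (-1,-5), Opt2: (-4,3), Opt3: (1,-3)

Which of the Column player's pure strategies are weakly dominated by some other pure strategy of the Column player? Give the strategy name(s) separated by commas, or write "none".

Opt1

Opt1: dominated, since Opt2 does at least as well everywhere (A: -3>-10, B: -1>-5, C: 3>-5).
Nothing dominates Opt2: Opt1 at A (-3>-10); Opt3 at A (-3>-8).
Opt3 is not dominated — it holds its own against Opt1 at A (-8>-10); Opt2 at B (6>-1).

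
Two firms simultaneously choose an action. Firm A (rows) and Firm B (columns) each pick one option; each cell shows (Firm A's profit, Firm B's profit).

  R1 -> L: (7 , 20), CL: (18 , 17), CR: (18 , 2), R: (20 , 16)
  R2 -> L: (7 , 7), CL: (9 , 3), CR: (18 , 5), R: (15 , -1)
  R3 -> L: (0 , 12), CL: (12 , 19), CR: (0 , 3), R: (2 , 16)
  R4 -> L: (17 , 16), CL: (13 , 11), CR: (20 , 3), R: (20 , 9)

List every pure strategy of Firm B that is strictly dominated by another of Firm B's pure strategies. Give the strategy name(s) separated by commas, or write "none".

CR, R

Nothing dominates L: CL at R1 (20>17); CR at R1 (20>2); R at R1 (20>16).
CL: no other strategy beats it everywhere (L at R3 (19>12); CR at R1 (17>2); R at R1 (17>16)).
L strictly dominates CR — R1: 20>2, R2: 7>5, R3: 12>3, R4: 16>3.
CL strictly dominates R — R1: 17>16, R2: 3>-1, R3: 19>16, R4: 11>9.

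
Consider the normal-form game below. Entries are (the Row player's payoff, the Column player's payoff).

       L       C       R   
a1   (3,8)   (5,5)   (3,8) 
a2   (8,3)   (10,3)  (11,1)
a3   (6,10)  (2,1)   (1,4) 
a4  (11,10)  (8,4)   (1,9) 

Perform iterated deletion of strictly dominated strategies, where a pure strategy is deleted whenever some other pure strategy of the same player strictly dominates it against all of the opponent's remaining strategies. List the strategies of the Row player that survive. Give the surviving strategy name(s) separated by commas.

a2, a4

The Row player's strategy a1 is strictly dominated by a2 (L: 8>3, C: 10>5, R: 11>3) and is removed.
For the Row player, a2 strictly dominates a3 on the remaining columns (L: 8>6, C: 10>2, R: 11>1); eliminate a3.
Column R is eliminated: L beats it against every remaining row (a2: 3>1, a4: 10>9).
Among the remaining strategies, none is strictly dominated by another pure strategy of the same player, so the elimination stops.
Surviving strategies — the Row player: {a2, a4}; the Column player: {L, C}.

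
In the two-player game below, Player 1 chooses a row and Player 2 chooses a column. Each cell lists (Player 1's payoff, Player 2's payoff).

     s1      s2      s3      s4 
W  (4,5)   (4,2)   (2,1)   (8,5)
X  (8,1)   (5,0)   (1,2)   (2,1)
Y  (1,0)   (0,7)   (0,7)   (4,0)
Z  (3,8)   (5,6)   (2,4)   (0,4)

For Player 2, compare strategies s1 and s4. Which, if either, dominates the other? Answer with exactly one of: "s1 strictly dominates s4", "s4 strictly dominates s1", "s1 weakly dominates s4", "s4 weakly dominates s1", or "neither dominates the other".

Compare s1 to s4 across each choice by Player 1: W: 5=5, X: 1=1, Y: 0=0, Z: 8>4.
s1 is at least as good everywhere and strictly better somewhere (tied only at W, X, Y), so s1 weakly but not strictly dominates s4.

s1 weakly dominates s4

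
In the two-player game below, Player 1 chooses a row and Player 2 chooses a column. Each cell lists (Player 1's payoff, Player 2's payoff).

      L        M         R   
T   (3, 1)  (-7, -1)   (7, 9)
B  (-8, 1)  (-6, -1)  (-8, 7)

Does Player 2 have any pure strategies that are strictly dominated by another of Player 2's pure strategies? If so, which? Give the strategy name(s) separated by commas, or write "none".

L, M

L is strictly dominated by R (T: 9>1, B: 7>1).
L strictly dominates M — T: 1>-1, B: 1>-1.
Nothing dominates R: L at T (9>1); M at T (9>-1).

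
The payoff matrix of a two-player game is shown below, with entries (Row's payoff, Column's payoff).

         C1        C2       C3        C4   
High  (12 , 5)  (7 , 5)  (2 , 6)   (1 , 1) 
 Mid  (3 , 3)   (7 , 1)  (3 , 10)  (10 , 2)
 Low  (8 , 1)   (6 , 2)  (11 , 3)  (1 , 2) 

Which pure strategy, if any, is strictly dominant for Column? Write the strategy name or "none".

C3 vs C1: High: 6>5, Mid: 10>3, Low: 3>1.
C3 vs C2: High: 6>5, Mid: 10>1, Low: 3>2.
C3 vs C4: High: 6>1, Mid: 10>2, Low: 3>2.
C3 strictly beats every other strategy against every opponent action, so it is strictly dominant.

C3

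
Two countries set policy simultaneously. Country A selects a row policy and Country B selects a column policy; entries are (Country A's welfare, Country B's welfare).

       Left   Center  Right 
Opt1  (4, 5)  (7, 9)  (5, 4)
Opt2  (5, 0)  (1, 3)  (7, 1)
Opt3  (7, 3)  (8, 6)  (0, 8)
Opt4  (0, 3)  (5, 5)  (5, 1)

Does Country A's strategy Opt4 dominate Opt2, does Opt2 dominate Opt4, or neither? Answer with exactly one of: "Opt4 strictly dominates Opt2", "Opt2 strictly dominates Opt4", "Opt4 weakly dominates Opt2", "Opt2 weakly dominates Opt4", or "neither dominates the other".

Compare Opt4 to Opt2 across each choice by Country B: Left: 0<5, Center: 5>1, Right: 5<7.
Opt4 does better at Center but worse at Left, Right; neither strategy dominates the other.

neither dominates the other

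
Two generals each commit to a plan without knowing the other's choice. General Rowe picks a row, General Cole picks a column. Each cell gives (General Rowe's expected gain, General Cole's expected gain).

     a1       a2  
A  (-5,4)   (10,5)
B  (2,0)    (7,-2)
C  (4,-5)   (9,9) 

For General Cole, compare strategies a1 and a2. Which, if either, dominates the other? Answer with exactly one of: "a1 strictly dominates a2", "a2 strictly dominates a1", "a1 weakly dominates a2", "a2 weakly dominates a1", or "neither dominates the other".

a1's payoffs vs a2's, by General Rowe's action — A: 4<5, B: 0>-2, C: -5<9.
a1 does better at B but worse at A, C; neither strategy dominates the other.

neither dominates the other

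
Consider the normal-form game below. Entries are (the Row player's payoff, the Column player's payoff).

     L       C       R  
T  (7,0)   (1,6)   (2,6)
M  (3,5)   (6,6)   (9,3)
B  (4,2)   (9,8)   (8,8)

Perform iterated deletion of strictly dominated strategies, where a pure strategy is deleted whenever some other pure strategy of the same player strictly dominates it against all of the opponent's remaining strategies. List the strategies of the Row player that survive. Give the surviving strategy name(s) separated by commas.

The Column player's strategy L is strictly dominated by C (T: 6>0, M: 6>5, B: 8>2) and is removed.
Row T is eliminated: M beats it against every remaining column (C: 6>1, R: 9>2).
Among the remaining strategies, none is strictly dominated by another pure strategy of the same player, so the elimination stops.
Surviving strategies — the Row player: {M, B}; the Column player: {C, R}.

M, B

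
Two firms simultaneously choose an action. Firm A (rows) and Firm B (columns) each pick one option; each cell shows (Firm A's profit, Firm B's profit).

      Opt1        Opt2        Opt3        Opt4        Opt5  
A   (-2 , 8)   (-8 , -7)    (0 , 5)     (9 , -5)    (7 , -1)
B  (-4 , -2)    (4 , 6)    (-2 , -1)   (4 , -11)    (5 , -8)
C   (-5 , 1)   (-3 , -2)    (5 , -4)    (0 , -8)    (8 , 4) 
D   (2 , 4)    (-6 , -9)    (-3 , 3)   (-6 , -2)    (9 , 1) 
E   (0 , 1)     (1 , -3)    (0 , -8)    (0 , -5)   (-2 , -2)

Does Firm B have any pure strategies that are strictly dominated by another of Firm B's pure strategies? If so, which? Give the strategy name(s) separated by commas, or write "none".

Opt1 is not dominated — it holds its own against Opt2 at A (8>-7); Opt3 at A (8>5); Opt4 at A (8>-5); Opt5 at A (8>-1).
Opt2 is not dominated — it holds its own against Opt1 at B (6>-2); Opt3 at B (6>-1); Opt4 at B (6>-11); Opt5 at B (6>-8).
Opt3 is not dominated — it holds its own against Opt1 at B (-1>-2); Opt2 at A (5>-7); Opt4 at A (5>-5); Opt5 at A (5>-1).
Opt1 strictly dominates Opt4 — A: 8>-5, B: -2>-11, C: 1>-8, D: 4>-2, E: 1>-5.
Nothing dominates Opt5: Opt1 at C (4>1); Opt2 at A (-1>-7); Opt3 at C (4>-4); Opt4 at A (-1>-5).

Opt4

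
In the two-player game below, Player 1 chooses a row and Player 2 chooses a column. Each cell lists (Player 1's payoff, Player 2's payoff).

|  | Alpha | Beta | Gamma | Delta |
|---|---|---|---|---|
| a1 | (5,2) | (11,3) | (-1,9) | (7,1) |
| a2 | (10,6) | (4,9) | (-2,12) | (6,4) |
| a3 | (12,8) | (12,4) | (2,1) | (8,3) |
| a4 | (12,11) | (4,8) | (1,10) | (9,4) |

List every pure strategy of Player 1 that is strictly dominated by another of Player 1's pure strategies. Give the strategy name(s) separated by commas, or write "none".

a1, a2

a1 is strictly dominated by a3 (Alpha: 12>5, Beta: 12>11, Gamma: 2>-1, Delta: 8>7).
a2: dominated, since a3 does at least as well everywhere (Alpha: 12>10, Beta: 12>4, Gamma: 2>-2, Delta: 8>6).
a3: no other strategy beats it everywhere (a1 at Alpha (12>5); a2 at Alpha (12>10); a4 at Alpha (12=12)).
Nothing dominates a4: a1 at Alpha (12>5); a2 at Alpha (12>10); a3 at Alpha (12=12).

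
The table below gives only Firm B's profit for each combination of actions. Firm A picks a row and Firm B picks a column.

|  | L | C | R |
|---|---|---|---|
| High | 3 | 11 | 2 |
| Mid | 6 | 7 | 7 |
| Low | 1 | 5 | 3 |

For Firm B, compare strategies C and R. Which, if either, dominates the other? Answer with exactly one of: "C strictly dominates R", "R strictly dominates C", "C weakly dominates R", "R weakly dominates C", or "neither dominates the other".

C weakly dominates R

Compare C to R across each opponent action: High: 11>2, Mid: 7=7, Low: 5>3.
C is at least as good everywhere and strictly better somewhere (tied only at Mid), so C weakly but not strictly dominates R.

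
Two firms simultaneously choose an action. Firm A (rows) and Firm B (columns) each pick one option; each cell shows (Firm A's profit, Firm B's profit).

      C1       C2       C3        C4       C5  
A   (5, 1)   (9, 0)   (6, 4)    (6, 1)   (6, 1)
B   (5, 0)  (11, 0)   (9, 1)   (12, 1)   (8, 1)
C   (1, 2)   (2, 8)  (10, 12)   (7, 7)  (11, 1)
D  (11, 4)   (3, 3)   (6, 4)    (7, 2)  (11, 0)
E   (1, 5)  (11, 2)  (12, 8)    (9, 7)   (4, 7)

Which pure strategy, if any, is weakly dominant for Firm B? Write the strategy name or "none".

C3

C3 vs C1: A: 4>1, B: 1>0, C: 12>2, D: 4=4, E: 8>5.
C3 vs C2: A: 4>0, B: 1>0, C: 12>8, D: 4>3, E: 8>2.
C3 vs C4: A: 4>1, B: 1=1, C: 12>7, D: 4>2, E: 8>7.
C3 vs C5: A: 4>1, B: 1=1, C: 12>1, D: 4>0, E: 8>7.
C3 is at least as good as every other strategy against every opponent action, so it is weakly dominant.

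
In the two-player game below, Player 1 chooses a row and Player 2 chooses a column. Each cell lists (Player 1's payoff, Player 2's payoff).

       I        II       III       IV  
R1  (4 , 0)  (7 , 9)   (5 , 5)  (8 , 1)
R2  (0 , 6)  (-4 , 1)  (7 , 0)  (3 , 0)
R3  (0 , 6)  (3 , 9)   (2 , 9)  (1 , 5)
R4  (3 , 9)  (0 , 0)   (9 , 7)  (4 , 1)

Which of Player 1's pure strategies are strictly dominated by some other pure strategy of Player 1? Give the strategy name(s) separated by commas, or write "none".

R2, R3

Nothing dominates R1: R2 at I (4>0); R3 at I (4>0); R4 at I (4>3).
R4 strictly dominates R2 — I: 3>0, II: 0>-4, III: 9>7, IV: 4>3.
R3 is strictly dominated by R1 (I: 4>0, II: 7>3, III: 5>2, IV: 8>1).
R4: no other strategy beats it everywhere (R1 at III (9>5); R2 at I (3>0); R3 at I (3>0)).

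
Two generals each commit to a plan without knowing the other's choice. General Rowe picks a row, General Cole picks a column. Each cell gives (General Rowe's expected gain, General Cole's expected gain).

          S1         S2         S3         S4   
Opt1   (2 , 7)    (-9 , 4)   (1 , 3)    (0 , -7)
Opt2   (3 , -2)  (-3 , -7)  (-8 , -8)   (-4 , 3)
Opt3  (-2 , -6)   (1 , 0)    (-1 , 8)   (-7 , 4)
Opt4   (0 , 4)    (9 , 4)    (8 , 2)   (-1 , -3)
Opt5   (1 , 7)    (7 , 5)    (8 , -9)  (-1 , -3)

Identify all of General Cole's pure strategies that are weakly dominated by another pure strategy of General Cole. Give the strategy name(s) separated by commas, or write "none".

S1: no other strategy beats it everywhere (S2 at Opt1 (7>4); S3 at Opt1 (7>3); S4 at Opt1 (7>-7)).
S2 is not dominated — it holds its own against S1 at Opt3 (0>-6); S3 at Opt1 (4>3); S4 at Opt1 (4>-7).
S3 is not dominated — it holds its own against S1 at Opt3 (8>-6); S2 at Opt3 (8>0); S4 at Opt1 (3>-7).
Nothing dominates S4: S1 at Opt2 (3>-2); S2 at Opt2 (3>-7); S3 at Opt2 (3>-8).

none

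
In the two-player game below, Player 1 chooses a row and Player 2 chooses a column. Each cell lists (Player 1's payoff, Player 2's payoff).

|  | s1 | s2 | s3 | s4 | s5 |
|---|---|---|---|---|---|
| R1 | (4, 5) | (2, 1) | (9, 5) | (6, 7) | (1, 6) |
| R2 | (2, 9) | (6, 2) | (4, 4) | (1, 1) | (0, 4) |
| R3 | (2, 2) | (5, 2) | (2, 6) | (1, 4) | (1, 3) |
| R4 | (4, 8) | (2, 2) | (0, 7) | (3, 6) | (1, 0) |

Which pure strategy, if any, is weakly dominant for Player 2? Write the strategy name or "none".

none

s1 fails to dominate s3 at R3 (2<6).
s2 fails to dominate s1 at R1 (1<5).
s3 fails to dominate s1 at R2 (4<9).
s4 fails to dominate s1 at R2 (1<9).
s5 fails to dominate s1 at R2 (4<9).
No single strategy dominates all the others.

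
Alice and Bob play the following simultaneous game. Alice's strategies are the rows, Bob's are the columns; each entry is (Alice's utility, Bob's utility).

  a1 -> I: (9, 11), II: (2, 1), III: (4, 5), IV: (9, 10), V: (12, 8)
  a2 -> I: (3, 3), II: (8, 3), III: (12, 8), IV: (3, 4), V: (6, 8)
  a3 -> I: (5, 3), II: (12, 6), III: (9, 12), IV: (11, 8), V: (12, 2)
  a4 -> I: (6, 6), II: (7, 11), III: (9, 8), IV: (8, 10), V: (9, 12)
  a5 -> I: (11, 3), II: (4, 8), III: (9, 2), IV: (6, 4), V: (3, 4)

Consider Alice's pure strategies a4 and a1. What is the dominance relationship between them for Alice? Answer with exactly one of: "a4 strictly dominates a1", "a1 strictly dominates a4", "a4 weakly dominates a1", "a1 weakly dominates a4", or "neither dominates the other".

neither dominates the other

a4's payoffs vs a1's, by Bob's action — I: 6<9, II: 7>2, III: 9>4, IV: 8<9, V: 9<12.
a4 does better at II, III but worse at I, IV, V; neither strategy dominates the other.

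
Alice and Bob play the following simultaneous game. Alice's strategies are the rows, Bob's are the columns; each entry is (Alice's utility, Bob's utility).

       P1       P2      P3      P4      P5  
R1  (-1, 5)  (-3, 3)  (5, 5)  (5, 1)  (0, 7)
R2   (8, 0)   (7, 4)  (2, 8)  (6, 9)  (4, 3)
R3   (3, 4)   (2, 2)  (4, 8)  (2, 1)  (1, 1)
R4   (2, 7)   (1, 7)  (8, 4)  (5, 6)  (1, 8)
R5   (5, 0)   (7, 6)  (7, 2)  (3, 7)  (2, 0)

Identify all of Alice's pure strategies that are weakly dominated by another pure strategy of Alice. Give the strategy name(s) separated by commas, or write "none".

R1: dominated, since R4 does at least as well everywhere (P1: 2>-1, P2: 1>-3, P3: 8>5, P4: 5=5, P5: 1>0).
R2: no other strategy beats it everywhere (R1 at P1 (8>-1); R3 at P1 (8>3); R4 at P1 (8>2); R5 at P1 (8>5)).
R5 weakly dominates R3 — P1: 5>3, P2: 7>2, P3: 7>4, P4: 3>2, P5: 2>1.
Nothing dominates R4: R1 at P1 (2>-1); R2 at P3 (8>2); R3 at P3 (8>4); R5 at P3 (8>7).
R5: no other strategy beats it everywhere (R1 at P1 (5>-1); R2 at P3 (7>2); R3 at P1 (5>3); R4 at P1 (5>2)).

R1, R3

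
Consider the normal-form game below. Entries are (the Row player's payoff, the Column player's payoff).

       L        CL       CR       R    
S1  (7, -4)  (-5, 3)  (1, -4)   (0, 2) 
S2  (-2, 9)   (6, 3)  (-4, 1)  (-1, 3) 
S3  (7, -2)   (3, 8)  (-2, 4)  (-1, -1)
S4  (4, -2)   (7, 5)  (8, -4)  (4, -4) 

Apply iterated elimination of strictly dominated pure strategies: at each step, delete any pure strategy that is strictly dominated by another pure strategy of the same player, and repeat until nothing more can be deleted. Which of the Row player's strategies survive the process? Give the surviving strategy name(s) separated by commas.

S4

For the Row player, S4 strictly dominates S2 on the remaining columns (L: 4>-2, CL: 7>6, CR: 8>-4, R: 4>-1); eliminate S2.
For the Column player, CL strictly dominates L on the remaining rows (S1: 3>-4, S3: 8>-2, S4: 5>-2); eliminate L.
The Row player's strategy S1 is strictly dominated by S4 (CL: 7>-5, CR: 8>1, R: 4>0) and is removed.
The Row player's strategy S3 is strictly dominated by S4 (CL: 7>3, CR: 8>-2, R: 4>-1) and is removed.
Column CR is eliminated: CL beats it against every remaining row (S4: 5>-4).
Column R is eliminated: CL beats it against every remaining row (S4: 5>-4).
Among the remaining strategies, none is strictly dominated by another pure strategy of the same player, so the elimination stops.
Surviving strategies — the Row player: {S4}; the Column player: {CL}.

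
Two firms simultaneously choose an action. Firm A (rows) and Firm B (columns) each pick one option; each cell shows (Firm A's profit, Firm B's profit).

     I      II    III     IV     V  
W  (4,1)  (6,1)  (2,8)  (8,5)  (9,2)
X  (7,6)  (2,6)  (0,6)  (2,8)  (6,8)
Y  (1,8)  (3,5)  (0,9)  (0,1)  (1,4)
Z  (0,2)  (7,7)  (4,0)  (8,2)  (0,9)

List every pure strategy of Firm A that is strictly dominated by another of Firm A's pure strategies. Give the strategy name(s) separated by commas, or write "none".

Y

W is not dominated — it holds its own against X at II (6>2); Y at I (4>1); Z at I (4>0).
Nothing dominates X: W at I (7>4); Y at I (7>1); Z at I (7>0).
W strictly dominates Y — I: 4>1, II: 6>3, III: 2>0, IV: 8>0, V: 9>1.
Z is not dominated — it holds its own against W at II (7>6); X at II (7>2); Y at II (7>3).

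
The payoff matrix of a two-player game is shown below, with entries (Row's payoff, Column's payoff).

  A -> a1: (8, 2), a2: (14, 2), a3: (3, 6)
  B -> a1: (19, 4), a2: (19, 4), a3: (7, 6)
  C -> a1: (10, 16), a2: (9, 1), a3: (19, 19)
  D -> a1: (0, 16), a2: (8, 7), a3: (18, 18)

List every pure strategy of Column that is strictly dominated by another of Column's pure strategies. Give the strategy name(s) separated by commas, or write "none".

a1: dominated, since a3 does at least as well everywhere (A: 6>2, B: 6>4, C: 19>16, D: 18>16).
a2 is strictly dominated by a3 (A: 6>2, B: 6>4, C: 19>1, D: 18>7).
a3: no other strategy beats it everywhere (a1 at A (6>2); a2 at A (6>2)).

a1, a2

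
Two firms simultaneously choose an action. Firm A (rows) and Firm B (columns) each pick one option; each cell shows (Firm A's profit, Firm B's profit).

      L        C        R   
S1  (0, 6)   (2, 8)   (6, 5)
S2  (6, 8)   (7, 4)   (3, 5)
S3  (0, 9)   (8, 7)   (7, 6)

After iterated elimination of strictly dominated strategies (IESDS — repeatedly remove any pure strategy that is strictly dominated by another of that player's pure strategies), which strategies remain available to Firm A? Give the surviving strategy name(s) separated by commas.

Firm B's strategy R is strictly dominated by L (S1: 6>5, S2: 8>5, S3: 9>6) and is removed.
For Firm A, S2 strictly dominates S1 on the remaining columns (L: 6>0, C: 7>2); eliminate S1.
Firm B's strategy C is strictly dominated by L (S2: 8>4, S3: 9>7) and is removed.
For Firm A, S2 strictly dominates S3 on the remaining columns (L: 6>0); eliminate S3.
Among the remaining strategies, none is strictly dominated by another pure strategy of the same player, so the elimination stops.
Surviving strategies — Firm A: {S2}; Firm B: {L}.

S2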